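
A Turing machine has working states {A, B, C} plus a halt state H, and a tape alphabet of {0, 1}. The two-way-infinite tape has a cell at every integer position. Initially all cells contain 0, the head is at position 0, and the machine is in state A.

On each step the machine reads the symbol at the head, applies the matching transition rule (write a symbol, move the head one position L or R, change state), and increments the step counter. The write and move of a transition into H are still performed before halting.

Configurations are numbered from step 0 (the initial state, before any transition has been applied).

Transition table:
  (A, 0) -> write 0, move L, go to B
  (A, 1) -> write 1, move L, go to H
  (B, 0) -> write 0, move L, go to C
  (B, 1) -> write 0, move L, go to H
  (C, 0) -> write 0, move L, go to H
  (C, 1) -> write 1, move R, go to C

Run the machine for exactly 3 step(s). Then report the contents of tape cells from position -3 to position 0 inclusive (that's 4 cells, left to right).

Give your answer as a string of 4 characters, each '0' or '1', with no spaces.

Answer: 0000

Derivation:
Step 1: in state A at pos 0, read 0 -> (A,0)->write 0,move L,goto B. Now: state=B, head=-1, tape[-2..1]=0000 (head:  ^)
Step 2: in state B at pos -1, read 0 -> (B,0)->write 0,move L,goto C. Now: state=C, head=-2, tape[-3..1]=00000 (head:  ^)
Step 3: in state C at pos -2, read 0 -> (C,0)->write 0,move L,goto H. Now: state=H, head=-3, tape[-4..1]=000000 (head:  ^)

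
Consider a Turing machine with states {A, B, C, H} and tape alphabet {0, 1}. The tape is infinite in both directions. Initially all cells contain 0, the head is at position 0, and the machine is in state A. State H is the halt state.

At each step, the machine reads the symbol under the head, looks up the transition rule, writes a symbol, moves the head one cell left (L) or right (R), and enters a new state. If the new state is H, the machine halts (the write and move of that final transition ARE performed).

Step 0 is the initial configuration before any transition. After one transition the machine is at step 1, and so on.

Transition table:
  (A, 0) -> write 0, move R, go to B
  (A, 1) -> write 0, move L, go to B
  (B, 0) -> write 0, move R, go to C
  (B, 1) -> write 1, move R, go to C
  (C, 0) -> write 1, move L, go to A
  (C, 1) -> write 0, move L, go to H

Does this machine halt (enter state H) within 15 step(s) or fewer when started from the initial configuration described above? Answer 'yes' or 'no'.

Step 1: in state A at pos 0, read 0 -> (A,0)->write 0,move R,goto B. Now: state=B, head=1, tape[-1..2]=0000 (head:   ^)
Step 2: in state B at pos 1, read 0 -> (B,0)->write 0,move R,goto C. Now: state=C, head=2, tape[-1..3]=00000 (head:    ^)
Step 3: in state C at pos 2, read 0 -> (C,0)->write 1,move L,goto A. Now: state=A, head=1, tape[-1..3]=00010 (head:   ^)
Step 4: in state A at pos 1, read 0 -> (A,0)->write 0,move R,goto B. Now: state=B, head=2, tape[-1..3]=00010 (head:    ^)
Step 5: in state B at pos 2, read 1 -> (B,1)->write 1,move R,goto C. Now: state=C, head=3, tape[-1..4]=000100 (head:     ^)
Step 6: in state C at pos 3, read 0 -> (C,0)->write 1,move L,goto A. Now: state=A, head=2, tape[-1..4]=000110 (head:    ^)
Step 7: in state A at pos 2, read 1 -> (A,1)->write 0,move L,goto B. Now: state=B, head=1, tape[-1..4]=000010 (head:   ^)
Step 8: in state B at pos 1, read 0 -> (B,0)->write 0,move R,goto C. Now: state=C, head=2, tape[-1..4]=000010 (head:    ^)
Step 9: in state C at pos 2, read 0 -> (C,0)->write 1,move L,goto A. Now: state=A, head=1, tape[-1..4]=000110 (head:   ^)
Step 10: in state A at pos 1, read 0 -> (A,0)->write 0,move R,goto B. Now: state=B, head=2, tape[-1..4]=000110 (head:    ^)
Step 11: in state B at pos 2, read 1 -> (B,1)->write 1,move R,goto C. Now: state=C, head=3, tape[-1..4]=000110 (head:     ^)
Step 12: in state C at pos 3, read 1 -> (C,1)->write 0,move L,goto H. Now: state=H, head=2, tape[-1..4]=000100 (head:    ^)
State H reached at step 12; 12 <= 15 -> yes

Answer: yes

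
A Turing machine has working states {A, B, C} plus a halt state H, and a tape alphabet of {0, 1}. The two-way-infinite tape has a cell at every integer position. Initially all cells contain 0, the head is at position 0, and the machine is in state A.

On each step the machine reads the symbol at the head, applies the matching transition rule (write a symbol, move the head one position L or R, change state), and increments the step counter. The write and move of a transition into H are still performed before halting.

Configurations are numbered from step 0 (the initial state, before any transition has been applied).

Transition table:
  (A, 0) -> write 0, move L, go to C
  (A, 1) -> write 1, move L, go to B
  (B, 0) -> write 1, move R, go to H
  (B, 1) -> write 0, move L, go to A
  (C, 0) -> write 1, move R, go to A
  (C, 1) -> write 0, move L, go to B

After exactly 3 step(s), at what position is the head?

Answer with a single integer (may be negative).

Step 1: in state A at pos 0, read 0 -> (A,0)->write 0,move L,goto C. Now: state=C, head=-1, tape[-2..1]=0000 (head:  ^)
Step 2: in state C at pos -1, read 0 -> (C,0)->write 1,move R,goto A. Now: state=A, head=0, tape[-2..1]=0100 (head:   ^)
Step 3: in state A at pos 0, read 0 -> (A,0)->write 0,move L,goto C. Now: state=C, head=-1, tape[-2..1]=0100 (head:  ^)

Answer: -1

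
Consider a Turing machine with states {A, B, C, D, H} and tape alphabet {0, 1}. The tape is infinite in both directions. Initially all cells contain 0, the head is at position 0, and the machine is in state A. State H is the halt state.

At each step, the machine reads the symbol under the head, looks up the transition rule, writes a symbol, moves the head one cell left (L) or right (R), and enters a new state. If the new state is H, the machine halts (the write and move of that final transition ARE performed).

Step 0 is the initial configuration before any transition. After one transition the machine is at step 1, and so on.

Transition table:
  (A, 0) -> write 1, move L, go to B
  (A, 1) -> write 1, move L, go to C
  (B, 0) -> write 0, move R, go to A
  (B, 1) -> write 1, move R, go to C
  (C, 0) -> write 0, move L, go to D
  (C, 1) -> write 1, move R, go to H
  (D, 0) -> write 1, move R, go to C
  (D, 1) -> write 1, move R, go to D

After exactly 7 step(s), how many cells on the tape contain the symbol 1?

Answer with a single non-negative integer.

Step 1: in state A at pos 0, read 0 -> (A,0)->write 1,move L,goto B. Now: state=B, head=-1, tape[-2..1]=0010 (head:  ^)
Step 2: in state B at pos -1, read 0 -> (B,0)->write 0,move R,goto A. Now: state=A, head=0, tape[-2..1]=0010 (head:   ^)
Step 3: in state A at pos 0, read 1 -> (A,1)->write 1,move L,goto C. Now: state=C, head=-1, tape[-2..1]=0010 (head:  ^)
Step 4: in state C at pos -1, read 0 -> (C,0)->write 0,move L,goto D. Now: state=D, head=-2, tape[-3..1]=00010 (head:  ^)
Step 5: in state D at pos -2, read 0 -> (D,0)->write 1,move R,goto C. Now: state=C, head=-1, tape[-3..1]=01010 (head:   ^)
Step 6: in state C at pos -1, read 0 -> (C,0)->write 0,move L,goto D. Now: state=D, head=-2, tape[-3..1]=01010 (head:  ^)
Step 7: in state D at pos -2, read 1 -> (D,1)->write 1,move R,goto D. Now: state=D, head=-1, tape[-3..1]=01010 (head:   ^)
Cells containing 1 after step 7: {-2, 0} -> 2 cell(s)

Answer: 2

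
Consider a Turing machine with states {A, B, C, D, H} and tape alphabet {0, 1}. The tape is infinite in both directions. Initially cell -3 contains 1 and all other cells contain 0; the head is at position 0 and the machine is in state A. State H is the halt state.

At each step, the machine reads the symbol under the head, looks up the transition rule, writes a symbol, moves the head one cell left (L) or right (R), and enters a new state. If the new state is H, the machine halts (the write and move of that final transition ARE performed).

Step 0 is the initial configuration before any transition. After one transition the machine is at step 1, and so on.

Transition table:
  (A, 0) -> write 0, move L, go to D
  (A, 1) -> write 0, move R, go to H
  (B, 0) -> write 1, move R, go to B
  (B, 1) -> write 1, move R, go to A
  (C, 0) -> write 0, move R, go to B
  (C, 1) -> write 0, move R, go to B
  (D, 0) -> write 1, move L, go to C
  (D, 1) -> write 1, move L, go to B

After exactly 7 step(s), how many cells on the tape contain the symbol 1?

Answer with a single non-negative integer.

Step 1: in state A at pos 0, read 0 -> (A,0)->write 0,move L,goto D. Now: state=D, head=-1, tape[-4..1]=010000 (head:    ^)
Step 2: in state D at pos -1, read 0 -> (D,0)->write 1,move L,goto C. Now: state=C, head=-2, tape[-4..1]=010100 (head:   ^)
Step 3: in state C at pos -2, read 0 -> (C,0)->write 0,move R,goto B. Now: state=B, head=-1, tape[-4..1]=010100 (head:    ^)
Step 4: in state B at pos -1, read 1 -> (B,1)->write 1,move R,goto A. Now: state=A, head=0, tape[-4..1]=010100 (head:     ^)
Step 5: in state A at pos 0, read 0 -> (A,0)->write 0,move L,goto D. Now: state=D, head=-1, tape[-4..1]=010100 (head:    ^)
Step 6: in state D at pos -1, read 1 -> (D,1)->write 1,move L,goto B. Now: state=B, head=-2, tape[-4..1]=010100 (head:   ^)
Step 7: in state B at pos -2, read 0 -> (B,0)->write 1,move R,goto B. Now: state=B, head=-1, tape[-4..1]=011100 (head:    ^)
Cells containing 1 after step 7: {-3, -2, -1} -> 3 cell(s)

Answer: 3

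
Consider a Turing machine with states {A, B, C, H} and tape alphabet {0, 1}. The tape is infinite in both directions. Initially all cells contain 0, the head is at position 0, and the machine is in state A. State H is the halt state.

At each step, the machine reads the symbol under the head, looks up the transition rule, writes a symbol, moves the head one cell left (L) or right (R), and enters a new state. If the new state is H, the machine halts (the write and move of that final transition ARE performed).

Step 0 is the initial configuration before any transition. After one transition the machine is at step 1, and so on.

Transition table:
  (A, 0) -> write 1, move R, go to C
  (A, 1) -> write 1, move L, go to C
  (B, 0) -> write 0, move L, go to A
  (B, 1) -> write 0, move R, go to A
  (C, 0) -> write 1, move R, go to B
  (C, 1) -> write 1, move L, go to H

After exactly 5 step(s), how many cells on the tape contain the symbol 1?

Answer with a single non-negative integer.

Answer: 2

Derivation:
Step 1: in state A at pos 0, read 0 -> (A,0)->write 1,move R,goto C. Now: state=C, head=1, tape[-1..2]=0100 (head:   ^)
Step 2: in state C at pos 1, read 0 -> (C,0)->write 1,move R,goto B. Now: state=B, head=2, tape[-1..3]=01100 (head:    ^)
Step 3: in state B at pos 2, read 0 -> (B,0)->write 0,move L,goto A. Now: state=A, head=1, tape[-1..3]=01100 (head:   ^)
Step 4: in state A at pos 1, read 1 -> (A,1)->write 1,move L,goto C. Now: state=C, head=0, tape[-1..3]=01100 (head:  ^)
Step 5: in state C at pos 0, read 1 -> (C,1)->write 1,move L,goto H. Now: state=H, head=-1, tape[-2..3]=001100 (head:  ^)
Cells containing 1 after step 5: {0, 1} -> 2 cell(s)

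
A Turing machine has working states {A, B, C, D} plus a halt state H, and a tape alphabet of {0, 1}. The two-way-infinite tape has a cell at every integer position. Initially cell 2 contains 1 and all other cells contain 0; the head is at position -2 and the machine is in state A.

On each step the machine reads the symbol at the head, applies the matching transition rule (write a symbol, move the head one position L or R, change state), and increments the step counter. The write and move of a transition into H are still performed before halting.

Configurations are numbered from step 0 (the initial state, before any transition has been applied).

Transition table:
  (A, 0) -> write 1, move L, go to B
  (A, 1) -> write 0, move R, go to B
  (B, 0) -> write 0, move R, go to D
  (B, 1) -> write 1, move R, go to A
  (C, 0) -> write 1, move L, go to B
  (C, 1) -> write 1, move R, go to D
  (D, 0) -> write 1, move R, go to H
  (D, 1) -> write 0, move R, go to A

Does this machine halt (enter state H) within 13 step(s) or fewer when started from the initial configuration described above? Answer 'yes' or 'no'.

Step 1: in state A at pos -2, read 0 -> (A,0)->write 1,move L,goto B. Now: state=B, head=-3, tape[-4..3]=00100010 (head:  ^)
Step 2: in state B at pos -3, read 0 -> (B,0)->write 0,move R,goto D. Now: state=D, head=-2, tape[-4..3]=00100010 (head:   ^)
Step 3: in state D at pos -2, read 1 -> (D,1)->write 0,move R,goto A. Now: state=A, head=-1, tape[-4..3]=00000010 (head:    ^)
Step 4: in state A at pos -1, read 0 -> (A,0)->write 1,move L,goto B. Now: state=B, head=-2, tape[-4..3]=00010010 (head:   ^)
Step 5: in state B at pos -2, read 0 -> (B,0)->write 0,move R,goto D. Now: state=D, head=-1, tape[-4..3]=00010010 (head:    ^)
Step 6: in state D at pos -1, read 1 -> (D,1)->write 0,move R,goto A. Now: state=A, head=0, tape[-4..3]=00000010 (head:     ^)
Step 7: in state A at pos 0, read 0 -> (A,0)->write 1,move L,goto B. Now: state=B, head=-1, tape[-4..3]=00001010 (head:    ^)
Step 8: in state B at pos -1, read 0 -> (B,0)->write 0,move R,goto D. Now: state=D, head=0, tape[-4..3]=00001010 (head:     ^)
Step 9: in state D at pos 0, read 1 -> (D,1)->write 0,move R,goto A. Now: state=A, head=1, tape[-4..3]=00000010 (head:      ^)
Step 10: in state A at pos 1, read 0 -> (A,0)->write 1,move L,goto B. Now: state=B, head=0, tape[-4..3]=00000110 (head:     ^)
Step 11: in state B at pos 0, read 0 -> (B,0)->write 0,move R,goto D. Now: state=D, head=1, tape[-4..3]=00000110 (head:      ^)
Step 12: in state D at pos 1, read 1 -> (D,1)->write 0,move R,goto A. Now: state=A, head=2, tape[-4..3]=00000010 (head:       ^)
Step 13: in state A at pos 2, read 1 -> (A,1)->write 0,move R,goto B. Now: state=B, head=3, tape[-4..4]=000000000 (head:        ^)
After 13 step(s): state = B (not H) -> not halted within 13 -> no

Answer: no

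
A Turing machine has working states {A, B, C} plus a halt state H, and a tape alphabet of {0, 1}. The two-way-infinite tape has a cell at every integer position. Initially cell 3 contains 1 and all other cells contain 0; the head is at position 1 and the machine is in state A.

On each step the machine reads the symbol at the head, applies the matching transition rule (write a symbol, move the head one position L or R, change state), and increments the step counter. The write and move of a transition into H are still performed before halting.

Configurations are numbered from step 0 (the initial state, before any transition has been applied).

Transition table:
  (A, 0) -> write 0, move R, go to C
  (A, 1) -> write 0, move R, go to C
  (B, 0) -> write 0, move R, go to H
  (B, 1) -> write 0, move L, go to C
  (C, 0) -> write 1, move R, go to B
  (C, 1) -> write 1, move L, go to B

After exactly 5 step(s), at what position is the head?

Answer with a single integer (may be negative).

Answer: 2

Derivation:
Step 1: in state A at pos 1, read 0 -> (A,0)->write 0,move R,goto C. Now: state=C, head=2, tape[0..4]=00010 (head:   ^)
Step 2: in state C at pos 2, read 0 -> (C,0)->write 1,move R,goto B. Now: state=B, head=3, tape[0..4]=00110 (head:    ^)
Step 3: in state B at pos 3, read 1 -> (B,1)->write 0,move L,goto C. Now: state=C, head=2, tape[0..4]=00100 (head:   ^)
Step 4: in state C at pos 2, read 1 -> (C,1)->write 1,move L,goto B. Now: state=B, head=1, tape[0..4]=00100 (head:  ^)
Step 5: in state B at pos 1, read 0 -> (B,0)->write 0,move R,goto H. Now: state=H, head=2, tape[0..4]=00100 (head:   ^)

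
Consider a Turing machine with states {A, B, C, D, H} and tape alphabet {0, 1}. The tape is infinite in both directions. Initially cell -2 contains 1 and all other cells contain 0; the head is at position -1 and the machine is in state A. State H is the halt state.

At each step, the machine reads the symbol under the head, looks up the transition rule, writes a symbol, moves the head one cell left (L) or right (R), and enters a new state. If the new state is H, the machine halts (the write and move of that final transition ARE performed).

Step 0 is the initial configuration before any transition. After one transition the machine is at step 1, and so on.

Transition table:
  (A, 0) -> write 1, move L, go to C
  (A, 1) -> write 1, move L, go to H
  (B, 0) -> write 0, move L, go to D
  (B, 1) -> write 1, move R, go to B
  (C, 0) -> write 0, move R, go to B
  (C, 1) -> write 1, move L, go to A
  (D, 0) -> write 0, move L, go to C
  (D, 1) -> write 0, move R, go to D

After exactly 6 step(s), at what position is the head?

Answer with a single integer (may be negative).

Answer: -1

Derivation:
Step 1: in state A at pos -1, read 0 -> (A,0)->write 1,move L,goto C. Now: state=C, head=-2, tape[-3..0]=0110 (head:  ^)
Step 2: in state C at pos -2, read 1 -> (C,1)->write 1,move L,goto A. Now: state=A, head=-3, tape[-4..0]=00110 (head:  ^)
Step 3: in state A at pos -3, read 0 -> (A,0)->write 1,move L,goto C. Now: state=C, head=-4, tape[-5..0]=001110 (head:  ^)
Step 4: in state C at pos -4, read 0 -> (C,0)->write 0,move R,goto B. Now: state=B, head=-3, tape[-5..0]=001110 (head:   ^)
Step 5: in state B at pos -3, read 1 -> (B,1)->write 1,move R,goto B. Now: state=B, head=-2, tape[-5..0]=001110 (head:    ^)
Step 6: in state B at pos -2, read 1 -> (B,1)->write 1,move R,goto B. Now: state=B, head=-1, tape[-5..0]=001110 (head:     ^)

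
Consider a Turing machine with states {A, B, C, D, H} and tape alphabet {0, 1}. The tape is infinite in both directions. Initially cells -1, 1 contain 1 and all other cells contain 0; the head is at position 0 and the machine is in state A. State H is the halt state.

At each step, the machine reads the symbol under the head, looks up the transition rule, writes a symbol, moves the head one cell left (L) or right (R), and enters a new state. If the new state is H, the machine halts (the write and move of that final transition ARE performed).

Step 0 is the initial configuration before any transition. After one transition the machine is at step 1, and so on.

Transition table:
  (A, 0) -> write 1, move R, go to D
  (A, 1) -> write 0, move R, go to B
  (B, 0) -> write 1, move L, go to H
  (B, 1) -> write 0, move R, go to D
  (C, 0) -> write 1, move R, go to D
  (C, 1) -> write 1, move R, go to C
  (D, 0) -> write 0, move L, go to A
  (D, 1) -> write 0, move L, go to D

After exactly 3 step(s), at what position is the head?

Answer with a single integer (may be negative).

Answer: -1

Derivation:
Step 1: in state A at pos 0, read 0 -> (A,0)->write 1,move R,goto D. Now: state=D, head=1, tape[-2..2]=01110 (head:    ^)
Step 2: in state D at pos 1, read 1 -> (D,1)->write 0,move L,goto D. Now: state=D, head=0, tape[-2..2]=01100 (head:   ^)
Step 3: in state D at pos 0, read 1 -> (D,1)->write 0,move L,goto D. Now: state=D, head=-1, tape[-2..2]=01000 (head:  ^)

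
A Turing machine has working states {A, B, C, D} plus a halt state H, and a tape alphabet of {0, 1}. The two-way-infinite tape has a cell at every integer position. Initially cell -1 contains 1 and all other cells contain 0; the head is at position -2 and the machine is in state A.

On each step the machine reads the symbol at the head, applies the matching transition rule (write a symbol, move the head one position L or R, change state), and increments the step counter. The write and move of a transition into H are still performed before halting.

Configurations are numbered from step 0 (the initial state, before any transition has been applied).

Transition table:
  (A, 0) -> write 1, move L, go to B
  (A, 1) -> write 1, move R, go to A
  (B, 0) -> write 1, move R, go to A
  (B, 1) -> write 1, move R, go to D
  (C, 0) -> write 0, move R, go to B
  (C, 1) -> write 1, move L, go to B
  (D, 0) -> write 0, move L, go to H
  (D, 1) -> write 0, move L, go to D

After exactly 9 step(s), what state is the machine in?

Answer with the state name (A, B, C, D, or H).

Answer: D

Derivation:
Step 1: in state A at pos -2, read 0 -> (A,0)->write 1,move L,goto B. Now: state=B, head=-3, tape[-4..0]=00110 (head:  ^)
Step 2: in state B at pos -3, read 0 -> (B,0)->write 1,move R,goto A. Now: state=A, head=-2, tape[-4..0]=01110 (head:   ^)
Step 3: in state A at pos -2, read 1 -> (A,1)->write 1,move R,goto A. Now: state=A, head=-1, tape[-4..0]=01110 (head:    ^)
Step 4: in state A at pos -1, read 1 -> (A,1)->write 1,move R,goto A. Now: state=A, head=0, tape[-4..1]=011100 (head:     ^)
Step 5: in state A at pos 0, read 0 -> (A,0)->write 1,move L,goto B. Now: state=B, head=-1, tape[-4..1]=011110 (head:    ^)
Step 6: in state B at pos -1, read 1 -> (B,1)->write 1,move R,goto D. Now: state=D, head=0, tape[-4..1]=011110 (head:     ^)
Step 7: in state D at pos 0, read 1 -> (D,1)->write 0,move L,goto D. Now: state=D, head=-1, tape[-4..1]=011100 (head:    ^)
Step 8: in state D at pos -1, read 1 -> (D,1)->write 0,move L,goto D. Now: state=D, head=-2, tape[-4..1]=011000 (head:   ^)
Step 9: in state D at pos -2, read 1 -> (D,1)->write 0,move L,goto D. Now: state=D, head=-3, tape[-4..1]=010000 (head:  ^)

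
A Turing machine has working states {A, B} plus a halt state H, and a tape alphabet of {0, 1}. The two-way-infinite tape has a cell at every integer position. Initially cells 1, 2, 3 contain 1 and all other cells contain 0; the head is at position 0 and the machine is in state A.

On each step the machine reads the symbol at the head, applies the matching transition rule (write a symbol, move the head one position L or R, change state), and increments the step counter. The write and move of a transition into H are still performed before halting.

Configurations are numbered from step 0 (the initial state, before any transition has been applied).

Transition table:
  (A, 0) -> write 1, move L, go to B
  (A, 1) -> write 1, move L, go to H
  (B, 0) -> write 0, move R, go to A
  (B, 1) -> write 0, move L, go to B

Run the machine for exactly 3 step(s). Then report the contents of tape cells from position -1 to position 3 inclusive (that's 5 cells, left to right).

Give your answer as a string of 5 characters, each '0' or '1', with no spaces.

Answer: 01111

Derivation:
Step 1: in state A at pos 0, read 0 -> (A,0)->write 1,move L,goto B. Now: state=B, head=-1, tape[-2..4]=0011110 (head:  ^)
Step 2: in state B at pos -1, read 0 -> (B,0)->write 0,move R,goto A. Now: state=A, head=0, tape[-2..4]=0011110 (head:   ^)
Step 3: in state A at pos 0, read 1 -> (A,1)->write 1,move L,goto H. Now: state=H, head=-1, tape[-2..4]=0011110 (head:  ^)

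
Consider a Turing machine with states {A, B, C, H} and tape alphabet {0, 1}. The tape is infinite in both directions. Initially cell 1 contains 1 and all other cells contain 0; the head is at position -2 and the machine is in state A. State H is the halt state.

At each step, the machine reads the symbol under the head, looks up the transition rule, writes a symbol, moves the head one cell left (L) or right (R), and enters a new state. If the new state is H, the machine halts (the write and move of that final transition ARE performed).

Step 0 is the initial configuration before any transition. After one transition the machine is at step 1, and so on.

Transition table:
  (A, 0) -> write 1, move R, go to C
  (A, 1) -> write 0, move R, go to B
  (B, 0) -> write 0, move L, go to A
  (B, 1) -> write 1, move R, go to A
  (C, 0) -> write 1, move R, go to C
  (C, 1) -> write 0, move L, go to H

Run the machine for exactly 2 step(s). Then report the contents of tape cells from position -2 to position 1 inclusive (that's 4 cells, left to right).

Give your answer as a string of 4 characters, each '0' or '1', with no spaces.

Step 1: in state A at pos -2, read 0 -> (A,0)->write 1,move R,goto C. Now: state=C, head=-1, tape[-3..2]=010010 (head:   ^)
Step 2: in state C at pos -1, read 0 -> (C,0)->write 1,move R,goto C. Now: state=C, head=0, tape[-3..2]=011010 (head:    ^)

Answer: 1101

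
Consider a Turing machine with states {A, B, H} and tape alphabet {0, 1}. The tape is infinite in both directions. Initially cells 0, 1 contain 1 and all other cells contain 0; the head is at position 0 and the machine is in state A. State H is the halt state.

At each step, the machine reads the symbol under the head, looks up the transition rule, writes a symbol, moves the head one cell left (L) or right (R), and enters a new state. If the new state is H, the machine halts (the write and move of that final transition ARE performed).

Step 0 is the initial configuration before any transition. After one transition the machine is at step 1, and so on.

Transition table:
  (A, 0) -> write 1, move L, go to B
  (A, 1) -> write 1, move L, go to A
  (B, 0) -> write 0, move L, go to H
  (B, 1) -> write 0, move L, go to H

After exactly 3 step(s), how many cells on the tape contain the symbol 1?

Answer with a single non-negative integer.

Step 1: in state A at pos 0, read 1 -> (A,1)->write 1,move L,goto A. Now: state=A, head=-1, tape[-2..2]=00110 (head:  ^)
Step 2: in state A at pos -1, read 0 -> (A,0)->write 1,move L,goto B. Now: state=B, head=-2, tape[-3..2]=001110 (head:  ^)
Step 3: in state B at pos -2, read 0 -> (B,0)->write 0,move L,goto H. Now: state=H, head=-3, tape[-4..2]=0001110 (head:  ^)
Cells containing 1 after step 3: {-1, 0, 1} -> 3 cell(s)

Answer: 3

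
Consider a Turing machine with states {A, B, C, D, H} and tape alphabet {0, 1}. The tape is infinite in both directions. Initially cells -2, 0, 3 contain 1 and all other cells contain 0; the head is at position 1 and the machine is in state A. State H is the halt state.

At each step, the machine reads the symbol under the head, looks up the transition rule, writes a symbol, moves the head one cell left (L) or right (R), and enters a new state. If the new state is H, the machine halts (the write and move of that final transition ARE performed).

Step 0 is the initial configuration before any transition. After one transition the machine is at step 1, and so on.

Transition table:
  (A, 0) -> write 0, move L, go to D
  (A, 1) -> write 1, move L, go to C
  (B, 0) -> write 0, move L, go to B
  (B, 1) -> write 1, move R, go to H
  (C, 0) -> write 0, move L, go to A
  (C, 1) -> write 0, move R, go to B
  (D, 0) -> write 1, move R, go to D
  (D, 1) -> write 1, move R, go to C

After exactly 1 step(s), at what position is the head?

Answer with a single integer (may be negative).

Answer: 0

Derivation:
Step 1: in state A at pos 1, read 0 -> (A,0)->write 0,move L,goto D. Now: state=D, head=0, tape[-3..4]=01010010 (head:    ^)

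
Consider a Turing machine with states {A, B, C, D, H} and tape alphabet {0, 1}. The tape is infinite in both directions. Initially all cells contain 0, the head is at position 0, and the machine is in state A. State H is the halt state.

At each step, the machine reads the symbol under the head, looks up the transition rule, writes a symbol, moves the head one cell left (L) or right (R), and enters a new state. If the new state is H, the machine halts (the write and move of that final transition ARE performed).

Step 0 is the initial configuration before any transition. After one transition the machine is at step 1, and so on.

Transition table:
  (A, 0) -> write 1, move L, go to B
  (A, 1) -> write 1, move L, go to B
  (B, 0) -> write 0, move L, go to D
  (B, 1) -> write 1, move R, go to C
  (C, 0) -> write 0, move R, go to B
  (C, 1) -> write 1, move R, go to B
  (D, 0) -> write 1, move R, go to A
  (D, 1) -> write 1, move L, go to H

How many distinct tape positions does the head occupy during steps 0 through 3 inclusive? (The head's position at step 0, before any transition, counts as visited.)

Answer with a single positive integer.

Answer: 3

Derivation:
Step 1: in state A at pos 0, read 0 -> (A,0)->write 1,move L,goto B. Now: state=B, head=-1, tape[-2..1]=0010 (head:  ^)
Step 2: in state B at pos -1, read 0 -> (B,0)->write 0,move L,goto D. Now: state=D, head=-2, tape[-3..1]=00010 (head:  ^)
Step 3: in state D at pos -2, read 0 -> (D,0)->write 1,move R,goto A. Now: state=A, head=-1, tape[-3..1]=01010 (head:   ^)
Head positions at steps 0..3: starting at 0, distinct positions visited = {-2, -1, 0} -> 3 position(s)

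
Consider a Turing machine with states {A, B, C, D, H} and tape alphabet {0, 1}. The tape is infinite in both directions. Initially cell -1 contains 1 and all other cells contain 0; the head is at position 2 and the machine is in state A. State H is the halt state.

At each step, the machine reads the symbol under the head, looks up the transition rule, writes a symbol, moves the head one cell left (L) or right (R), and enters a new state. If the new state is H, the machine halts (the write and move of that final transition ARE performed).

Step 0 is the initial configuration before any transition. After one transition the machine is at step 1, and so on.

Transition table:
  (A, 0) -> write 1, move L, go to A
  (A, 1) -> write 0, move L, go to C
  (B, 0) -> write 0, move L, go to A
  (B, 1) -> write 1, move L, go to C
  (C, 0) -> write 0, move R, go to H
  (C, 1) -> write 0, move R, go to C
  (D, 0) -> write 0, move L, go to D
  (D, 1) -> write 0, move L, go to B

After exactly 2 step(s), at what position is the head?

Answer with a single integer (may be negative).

Answer: 0

Derivation:
Step 1: in state A at pos 2, read 0 -> (A,0)->write 1,move L,goto A. Now: state=A, head=1, tape[-2..3]=010010 (head:    ^)
Step 2: in state A at pos 1, read 0 -> (A,0)->write 1,move L,goto A. Now: state=A, head=0, tape[-2..3]=010110 (head:   ^)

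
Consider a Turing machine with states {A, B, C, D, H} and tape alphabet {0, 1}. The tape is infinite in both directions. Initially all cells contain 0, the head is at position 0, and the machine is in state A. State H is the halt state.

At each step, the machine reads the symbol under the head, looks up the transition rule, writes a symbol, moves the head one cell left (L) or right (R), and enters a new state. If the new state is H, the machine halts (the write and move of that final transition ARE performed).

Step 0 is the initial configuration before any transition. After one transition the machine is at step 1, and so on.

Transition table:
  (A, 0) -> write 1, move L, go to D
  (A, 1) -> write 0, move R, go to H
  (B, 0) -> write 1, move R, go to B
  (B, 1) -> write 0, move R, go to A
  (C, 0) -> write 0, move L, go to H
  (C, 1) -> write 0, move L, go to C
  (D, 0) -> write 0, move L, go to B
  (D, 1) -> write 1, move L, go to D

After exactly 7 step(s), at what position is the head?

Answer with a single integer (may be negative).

Step 1: in state A at pos 0, read 0 -> (A,0)->write 1,move L,goto D. Now: state=D, head=-1, tape[-2..1]=0010 (head:  ^)
Step 2: in state D at pos -1, read 0 -> (D,0)->write 0,move L,goto B. Now: state=B, head=-2, tape[-3..1]=00010 (head:  ^)
Step 3: in state B at pos -2, read 0 -> (B,0)->write 1,move R,goto B. Now: state=B, head=-1, tape[-3..1]=01010 (head:   ^)
Step 4: in state B at pos -1, read 0 -> (B,0)->write 1,move R,goto B. Now: state=B, head=0, tape[-3..1]=01110 (head:    ^)
Step 5: in state B at pos 0, read 1 -> (B,1)->write 0,move R,goto A. Now: state=A, head=1, tape[-3..2]=011000 (head:     ^)
Step 6: in state A at pos 1, read 0 -> (A,0)->write 1,move L,goto D. Now: state=D, head=0, tape[-3..2]=011010 (head:    ^)
Step 7: in state D at pos 0, read 0 -> (D,0)->write 0,move L,goto B. Now: state=B, head=-1, tape[-3..2]=011010 (head:   ^)

Answer: -1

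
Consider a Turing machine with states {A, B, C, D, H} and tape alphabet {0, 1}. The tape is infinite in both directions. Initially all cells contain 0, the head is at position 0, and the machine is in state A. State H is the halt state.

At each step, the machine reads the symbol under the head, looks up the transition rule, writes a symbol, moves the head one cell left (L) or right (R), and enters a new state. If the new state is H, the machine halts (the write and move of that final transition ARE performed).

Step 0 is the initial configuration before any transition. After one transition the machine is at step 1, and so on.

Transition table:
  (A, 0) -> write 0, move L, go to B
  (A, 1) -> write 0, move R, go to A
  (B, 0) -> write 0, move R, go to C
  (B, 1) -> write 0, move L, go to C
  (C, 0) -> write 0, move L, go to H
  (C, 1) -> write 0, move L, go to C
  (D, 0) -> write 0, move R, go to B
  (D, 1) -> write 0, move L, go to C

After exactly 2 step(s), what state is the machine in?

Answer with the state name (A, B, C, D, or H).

Step 1: in state A at pos 0, read 0 -> (A,0)->write 0,move L,goto B. Now: state=B, head=-1, tape[-2..1]=0000 (head:  ^)
Step 2: in state B at pos -1, read 0 -> (B,0)->write 0,move R,goto C. Now: state=C, head=0, tape[-2..1]=0000 (head:   ^)

Answer: C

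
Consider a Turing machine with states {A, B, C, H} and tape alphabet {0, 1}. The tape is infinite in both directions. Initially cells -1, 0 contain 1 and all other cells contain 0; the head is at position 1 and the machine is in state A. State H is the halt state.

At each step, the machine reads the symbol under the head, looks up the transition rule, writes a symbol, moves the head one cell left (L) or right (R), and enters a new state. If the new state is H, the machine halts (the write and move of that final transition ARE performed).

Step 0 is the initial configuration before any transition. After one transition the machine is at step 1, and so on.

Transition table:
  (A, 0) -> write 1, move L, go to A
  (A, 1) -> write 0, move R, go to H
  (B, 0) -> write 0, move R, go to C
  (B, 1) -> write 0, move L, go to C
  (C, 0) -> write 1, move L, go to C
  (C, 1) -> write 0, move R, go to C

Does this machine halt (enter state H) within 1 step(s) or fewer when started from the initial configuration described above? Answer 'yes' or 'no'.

Answer: no

Derivation:
Step 1: in state A at pos 1, read 0 -> (A,0)->write 1,move L,goto A. Now: state=A, head=0, tape[-2..2]=01110 (head:   ^)
After 1 step(s): state = A (not H) -> not halted within 1 -> no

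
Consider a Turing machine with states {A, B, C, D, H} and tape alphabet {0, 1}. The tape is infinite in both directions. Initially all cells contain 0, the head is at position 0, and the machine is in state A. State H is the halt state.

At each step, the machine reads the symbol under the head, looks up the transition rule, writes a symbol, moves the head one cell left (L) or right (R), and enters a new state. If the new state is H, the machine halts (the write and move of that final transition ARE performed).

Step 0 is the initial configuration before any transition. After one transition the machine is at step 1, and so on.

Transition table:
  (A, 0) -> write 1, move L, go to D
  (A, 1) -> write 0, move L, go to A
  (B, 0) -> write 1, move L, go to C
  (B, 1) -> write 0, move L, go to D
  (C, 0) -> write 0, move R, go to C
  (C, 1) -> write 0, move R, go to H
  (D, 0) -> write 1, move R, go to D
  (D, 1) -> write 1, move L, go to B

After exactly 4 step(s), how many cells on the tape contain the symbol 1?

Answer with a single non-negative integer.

Answer: 1

Derivation:
Step 1: in state A at pos 0, read 0 -> (A,0)->write 1,move L,goto D. Now: state=D, head=-1, tape[-2..1]=0010 (head:  ^)
Step 2: in state D at pos -1, read 0 -> (D,0)->write 1,move R,goto D. Now: state=D, head=0, tape[-2..1]=0110 (head:   ^)
Step 3: in state D at pos 0, read 1 -> (D,1)->write 1,move L,goto B. Now: state=B, head=-1, tape[-2..1]=0110 (head:  ^)
Step 4: in state B at pos -1, read 1 -> (B,1)->write 0,move L,goto D. Now: state=D, head=-2, tape[-3..1]=00010 (head:  ^)
Cells containing 1 after step 4: {0} -> 1 cell(s)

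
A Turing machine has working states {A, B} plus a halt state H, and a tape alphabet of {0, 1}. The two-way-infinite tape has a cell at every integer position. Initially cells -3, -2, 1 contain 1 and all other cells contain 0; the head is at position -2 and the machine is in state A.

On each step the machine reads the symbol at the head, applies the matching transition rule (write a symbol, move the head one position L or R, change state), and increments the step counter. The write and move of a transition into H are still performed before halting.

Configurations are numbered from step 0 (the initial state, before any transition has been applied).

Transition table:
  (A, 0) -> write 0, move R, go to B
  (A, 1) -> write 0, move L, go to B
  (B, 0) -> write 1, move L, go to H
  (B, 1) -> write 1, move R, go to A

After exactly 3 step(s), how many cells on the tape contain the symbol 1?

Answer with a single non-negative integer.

Step 1: in state A at pos -2, read 1 -> (A,1)->write 0,move L,goto B. Now: state=B, head=-3, tape[-4..2]=0100010 (head:  ^)
Step 2: in state B at pos -3, read 1 -> (B,1)->write 1,move R,goto A. Now: state=A, head=-2, tape[-4..2]=0100010 (head:   ^)
Step 3: in state A at pos -2, read 0 -> (A,0)->write 0,move R,goto B. Now: state=B, head=-1, tape[-4..2]=0100010 (head:    ^)
Cells containing 1 after step 3: {-3, 1} -> 2 cell(s)

Answer: 2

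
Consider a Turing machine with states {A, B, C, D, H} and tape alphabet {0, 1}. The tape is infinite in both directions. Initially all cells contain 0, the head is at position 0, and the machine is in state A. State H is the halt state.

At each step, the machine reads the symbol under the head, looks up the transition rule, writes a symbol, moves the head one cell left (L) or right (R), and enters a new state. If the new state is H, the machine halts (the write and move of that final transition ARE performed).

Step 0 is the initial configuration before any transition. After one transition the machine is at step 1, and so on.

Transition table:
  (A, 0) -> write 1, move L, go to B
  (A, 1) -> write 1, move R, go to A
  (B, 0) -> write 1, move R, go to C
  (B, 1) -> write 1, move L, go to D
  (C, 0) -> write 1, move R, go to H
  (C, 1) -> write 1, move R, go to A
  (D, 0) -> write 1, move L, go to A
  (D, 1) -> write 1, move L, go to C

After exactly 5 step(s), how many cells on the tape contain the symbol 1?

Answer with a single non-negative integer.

Step 1: in state A at pos 0, read 0 -> (A,0)->write 1,move L,goto B. Now: state=B, head=-1, tape[-2..1]=0010 (head:  ^)
Step 2: in state B at pos -1, read 0 -> (B,0)->write 1,move R,goto C. Now: state=C, head=0, tape[-2..1]=0110 (head:   ^)
Step 3: in state C at pos 0, read 1 -> (C,1)->write 1,move R,goto A. Now: state=A, head=1, tape[-2..2]=01100 (head:    ^)
Step 4: in state A at pos 1, read 0 -> (A,0)->write 1,move L,goto B. Now: state=B, head=0, tape[-2..2]=01110 (head:   ^)
Step 5: in state B at pos 0, read 1 -> (B,1)->write 1,move L,goto D. Now: state=D, head=-1, tape[-2..2]=01110 (head:  ^)
Cells containing 1 after step 5: {-1, 0, 1} -> 3 cell(s)

Answer: 3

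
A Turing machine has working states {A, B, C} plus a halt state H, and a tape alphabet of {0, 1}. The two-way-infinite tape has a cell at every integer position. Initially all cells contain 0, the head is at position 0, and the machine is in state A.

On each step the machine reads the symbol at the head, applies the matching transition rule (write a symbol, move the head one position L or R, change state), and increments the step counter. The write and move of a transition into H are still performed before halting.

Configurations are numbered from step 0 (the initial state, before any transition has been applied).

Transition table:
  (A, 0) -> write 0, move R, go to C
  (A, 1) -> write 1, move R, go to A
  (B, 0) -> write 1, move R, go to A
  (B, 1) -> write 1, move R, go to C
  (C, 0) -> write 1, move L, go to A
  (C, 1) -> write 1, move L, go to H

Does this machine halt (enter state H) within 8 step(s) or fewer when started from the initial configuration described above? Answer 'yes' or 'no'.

Answer: yes

Derivation:
Step 1: in state A at pos 0, read 0 -> (A,0)->write 0,move R,goto C. Now: state=C, head=1, tape[-1..2]=0000 (head:   ^)
Step 2: in state C at pos 1, read 0 -> (C,0)->write 1,move L,goto A. Now: state=A, head=0, tape[-1..2]=0010 (head:  ^)
Step 3: in state A at pos 0, read 0 -> (A,0)->write 0,move R,goto C. Now: state=C, head=1, tape[-1..2]=0010 (head:   ^)
Step 4: in state C at pos 1, read 1 -> (C,1)->write 1,move L,goto H. Now: state=H, head=0, tape[-1..2]=0010 (head:  ^)
State H reached at step 4; 4 <= 8 -> yes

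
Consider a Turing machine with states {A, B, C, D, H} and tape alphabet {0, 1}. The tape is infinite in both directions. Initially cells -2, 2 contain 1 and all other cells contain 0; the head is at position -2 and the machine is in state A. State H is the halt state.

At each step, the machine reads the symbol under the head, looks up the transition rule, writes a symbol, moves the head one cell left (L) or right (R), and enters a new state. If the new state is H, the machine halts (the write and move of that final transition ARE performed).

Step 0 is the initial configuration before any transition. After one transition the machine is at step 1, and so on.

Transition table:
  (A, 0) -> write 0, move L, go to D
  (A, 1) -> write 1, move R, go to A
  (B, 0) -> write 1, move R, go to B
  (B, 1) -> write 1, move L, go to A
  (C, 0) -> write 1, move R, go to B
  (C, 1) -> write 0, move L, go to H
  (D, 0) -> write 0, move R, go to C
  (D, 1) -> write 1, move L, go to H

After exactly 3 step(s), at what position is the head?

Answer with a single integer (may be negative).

Answer: -3

Derivation:
Step 1: in state A at pos -2, read 1 -> (A,1)->write 1,move R,goto A. Now: state=A, head=-1, tape[-3..3]=0100010 (head:   ^)
Step 2: in state A at pos -1, read 0 -> (A,0)->write 0,move L,goto D. Now: state=D, head=-2, tape[-3..3]=0100010 (head:  ^)
Step 3: in state D at pos -2, read 1 -> (D,1)->write 1,move L,goto H. Now: state=H, head=-3, tape[-4..3]=00100010 (head:  ^)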